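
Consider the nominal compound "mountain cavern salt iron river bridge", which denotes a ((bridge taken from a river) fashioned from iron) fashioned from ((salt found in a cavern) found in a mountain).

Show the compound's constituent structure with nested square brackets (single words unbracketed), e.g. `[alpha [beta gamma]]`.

Overall it is a kind of bridge (specifically "iron river bridge"); the modifier is "mountain cavern salt".
Inside "mountain cavern salt": head "salt" (specifically "cavern salt"), modifier "mountain".
Inside "cavern salt": head "salt", modifier "cavern".
Inside "iron river bridge": head "bridge" (specifically "river bridge"), modifier "iron".
Inside "river bridge": head "bridge", modifier "river".
Putting it together: [[mountain [cavern salt]] [iron [river bridge]]].

[[mountain [cavern salt]] [iron [river bridge]]]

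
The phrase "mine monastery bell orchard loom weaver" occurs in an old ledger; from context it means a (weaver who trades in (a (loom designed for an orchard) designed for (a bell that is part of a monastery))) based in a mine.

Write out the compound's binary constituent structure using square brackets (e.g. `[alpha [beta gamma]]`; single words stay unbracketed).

At the top level: head "weaver" (specifically "monastery bell orchard loom weaver"); modifier "mine".
Inside "monastery bell orchard loom weaver": head "weaver", modifier "monastery bell orchard loom".
Inside "monastery bell orchard loom": head "loom" (specifically "orchard loom"), modifier "monastery bell".
Inside "monastery bell": head "bell", modifier "monastery".
Inside "orchard loom": head "loom", modifier "orchard".
So the structure is [mine [[[monastery bell] [orchard loom]] weaver]].

[mine [[[monastery bell] [orchard loom]] weaver]]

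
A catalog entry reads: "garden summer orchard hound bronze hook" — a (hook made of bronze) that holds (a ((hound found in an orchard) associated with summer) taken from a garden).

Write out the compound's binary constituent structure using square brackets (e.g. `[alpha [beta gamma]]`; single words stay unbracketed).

[[garden [summer [orchard hound]]] [bronze hook]]

Overall it is a kind of hook (specifically "bronze hook"); the modifier is "garden summer orchard hound".
Within "garden summer orchard hound", the head is "hound" (specifically "summer orchard hound") and the modifier is "garden".
Within "summer orchard hound", the head is "hound" (specifically "orchard hound") and the modifier is "summer".
Within "orchard hound", the head is "hound" and the modifier is "orchard".
Within "bronze hook", the head is "hook" and the modifier is "bronze".
Assembled: [[garden [summer [orchard hound]]] [bronze hook]].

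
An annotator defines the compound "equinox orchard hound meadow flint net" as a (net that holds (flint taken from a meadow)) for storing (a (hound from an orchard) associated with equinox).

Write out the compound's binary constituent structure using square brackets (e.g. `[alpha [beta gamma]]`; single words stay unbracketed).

[[equinox [orchard hound]] [[meadow flint] net]]

Overall it is a kind of net (specifically "meadow flint net"); the modifier is "equinox orchard hound".
"equinox orchard hound" → head "hound" (specifically "orchard hound"), modifier "equinox".
"orchard hound" → head "hound", modifier "orchard".
"meadow flint net" → head "net", modifier "meadow flint".
"meadow flint" → head "flint", modifier "meadow".
Assembled: [[equinox [orchard hound]] [[meadow flint] net]].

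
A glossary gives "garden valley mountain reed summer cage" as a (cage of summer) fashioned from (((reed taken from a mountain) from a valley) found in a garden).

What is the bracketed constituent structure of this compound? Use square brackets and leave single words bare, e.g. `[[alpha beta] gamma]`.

[[garden [valley [mountain reed]]] [summer cage]]

The outermost head in the paraphrase is "cage" (specifically "summer cage"), modified by "garden valley mountain reed".
Within "garden valley mountain reed", the head is "reed" (specifically "valley mountain reed") and the modifier is "garden".
Within "valley mountain reed", the head is "reed" (specifically "mountain reed") and the modifier is "valley".
Within "mountain reed", the head is "reed" and the modifier is "mountain".
Within "summer cage", the head is "cage" and the modifier is "summer".
So the structure is [[garden [valley [mountain reed]]] [summer cage]].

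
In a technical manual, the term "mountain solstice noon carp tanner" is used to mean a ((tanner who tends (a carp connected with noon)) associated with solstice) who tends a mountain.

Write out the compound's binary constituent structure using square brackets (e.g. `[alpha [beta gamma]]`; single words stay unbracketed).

Overall it is a kind of tanner (specifically "solstice noon carp tanner"); the modifier is "mountain".
Inside "solstice noon carp tanner": head "tanner" (specifically "noon carp tanner"), modifier "solstice".
Inside "noon carp tanner": head "tanner", modifier "noon carp".
Inside "noon carp": head "carp", modifier "noon".
So the structure is [mountain [solstice [[noon carp] tanner]]].

[mountain [solstice [[noon carp] tanner]]]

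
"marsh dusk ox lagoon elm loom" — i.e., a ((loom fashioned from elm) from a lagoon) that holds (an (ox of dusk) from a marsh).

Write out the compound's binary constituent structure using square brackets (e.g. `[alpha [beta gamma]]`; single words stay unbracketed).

[[marsh [dusk ox]] [lagoon [elm loom]]]

Whole compound: head "loom" (specifically "lagoon elm loom"), modifier "marsh dusk ox".
Inside "marsh dusk ox": head "ox" (specifically "dusk ox"), modifier "marsh".
Inside "dusk ox": head "ox", modifier "dusk".
Inside "lagoon elm loom": head "loom" (specifically "elm loom"), modifier "lagoon".
Inside "elm loom": head "loom", modifier "elm".
Assembled: [[marsh [dusk ox]] [lagoon [elm loom]]].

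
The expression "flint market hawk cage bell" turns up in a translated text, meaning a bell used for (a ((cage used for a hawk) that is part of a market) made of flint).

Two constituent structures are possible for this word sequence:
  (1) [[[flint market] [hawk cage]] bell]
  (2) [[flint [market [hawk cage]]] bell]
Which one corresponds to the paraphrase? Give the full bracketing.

The paraphrase's head is the "bell" part ("bell"); its modifier is "flint market hawk cage".
That top-level split, carried through the inner groups, gives [[flint [market [hawk cage]]] bell].

[[flint [market [hawk cage]]] bell]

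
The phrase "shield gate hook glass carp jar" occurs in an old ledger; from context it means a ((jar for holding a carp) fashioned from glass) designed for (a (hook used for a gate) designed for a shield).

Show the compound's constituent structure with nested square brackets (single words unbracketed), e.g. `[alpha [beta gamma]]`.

[[shield [gate hook]] [glass [carp jar]]]

The outermost head in the paraphrase is "jar" (specifically "glass carp jar"), modified by "shield gate hook".
Inside "shield gate hook": head "hook" (specifically "gate hook"), modifier "shield".
Inside "gate hook": head "hook", modifier "gate".
Inside "glass carp jar": head "jar" (specifically "carp jar"), modifier "glass".
Inside "carp jar": head "jar", modifier "carp".
So the structure is [[shield [gate hook]] [glass [carp jar]]].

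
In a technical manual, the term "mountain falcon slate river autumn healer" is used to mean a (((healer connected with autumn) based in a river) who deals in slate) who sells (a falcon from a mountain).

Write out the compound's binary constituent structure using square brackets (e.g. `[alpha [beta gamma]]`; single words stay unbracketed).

At the top level: head "healer" (specifically "slate river autumn healer"); modifier "mountain falcon".
Inside "mountain falcon": head "falcon", modifier "mountain".
Inside "slate river autumn healer": head "healer" (specifically "river autumn healer"), modifier "slate".
Inside "river autumn healer": head "healer" (specifically "autumn healer"), modifier "river".
Inside "autumn healer": head "healer", modifier "autumn".
Putting it together: [[mountain falcon] [slate [river [autumn healer]]]].

[[mountain falcon] [slate [river [autumn healer]]]]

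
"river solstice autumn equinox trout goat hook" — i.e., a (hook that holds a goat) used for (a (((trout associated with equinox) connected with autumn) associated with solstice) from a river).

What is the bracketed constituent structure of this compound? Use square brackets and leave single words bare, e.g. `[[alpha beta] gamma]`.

[[river [solstice [autumn [equinox trout]]]] [goat hook]]

Overall it is a kind of hook (specifically "goat hook"); the modifier is "river solstice autumn equinox trout".
"river solstice autumn equinox trout" → head "trout" (specifically "solstice autumn equinox trout"), modifier "river".
"solstice autumn equinox trout" → head "trout" (specifically "autumn equinox trout"), modifier "solstice".
"autumn equinox trout" → head "trout" (specifically "equinox trout"), modifier "autumn".
"equinox trout" → head "trout", modifier "equinox".
"goat hook" → head "hook", modifier "goat".
So the structure is [[river [solstice [autumn [equinox trout]]]] [goat hook]].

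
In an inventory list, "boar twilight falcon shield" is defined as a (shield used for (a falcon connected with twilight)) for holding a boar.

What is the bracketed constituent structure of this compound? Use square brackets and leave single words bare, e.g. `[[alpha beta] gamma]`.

Overall it is a kind of shield (specifically "twilight falcon shield"); the modifier is "boar".
Inside "twilight falcon shield": head "shield", modifier "twilight falcon".
Inside "twilight falcon": head "falcon", modifier "twilight".
Assembled: [boar [[twilight falcon] shield]].

[boar [[twilight falcon] shield]]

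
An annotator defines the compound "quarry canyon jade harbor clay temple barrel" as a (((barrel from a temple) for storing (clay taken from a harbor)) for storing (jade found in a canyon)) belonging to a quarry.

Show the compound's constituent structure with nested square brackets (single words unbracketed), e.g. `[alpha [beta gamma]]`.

[quarry [[canyon jade] [[harbor clay] [temple barrel]]]]

Overall it is a kind of barrel (specifically "canyon jade harbor clay temple barrel"); the modifier is "quarry".
"canyon jade harbor clay temple barrel" → head "barrel" (specifically "harbor clay temple barrel"), modifier "canyon jade".
"canyon jade" → head "jade", modifier "canyon".
"harbor clay temple barrel" → head "barrel" (specifically "temple barrel"), modifier "harbor clay".
"harbor clay" → head "clay", modifier "harbor".
"temple barrel" → head "barrel", modifier "temple".
So the structure is [quarry [[canyon jade] [[harbor clay] [temple barrel]]]].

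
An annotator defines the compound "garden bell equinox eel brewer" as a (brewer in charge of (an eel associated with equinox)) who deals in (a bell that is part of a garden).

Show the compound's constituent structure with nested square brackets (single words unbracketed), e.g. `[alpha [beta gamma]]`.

[[garden bell] [[equinox eel] brewer]]

Whole compound: head "brewer" (specifically "equinox eel brewer"), modifier "garden bell".
"garden bell" → head "bell", modifier "garden".
"equinox eel brewer" → head "brewer", modifier "equinox eel".
"equinox eel" → head "eel", modifier "equinox".
So the structure is [[garden bell] [[equinox eel] brewer]].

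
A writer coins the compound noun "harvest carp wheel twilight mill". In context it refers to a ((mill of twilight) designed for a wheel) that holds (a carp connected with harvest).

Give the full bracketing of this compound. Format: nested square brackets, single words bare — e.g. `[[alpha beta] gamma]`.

At the top level: head "mill" (specifically "wheel twilight mill"); modifier "harvest carp".
Inside "harvest carp": head "carp", modifier "harvest".
Inside "wheel twilight mill": head "mill" (specifically "twilight mill"), modifier "wheel".
Inside "twilight mill": head "mill", modifier "twilight".
Putting it together: [[harvest carp] [wheel [twilight mill]]].

[[harvest carp] [wheel [twilight mill]]]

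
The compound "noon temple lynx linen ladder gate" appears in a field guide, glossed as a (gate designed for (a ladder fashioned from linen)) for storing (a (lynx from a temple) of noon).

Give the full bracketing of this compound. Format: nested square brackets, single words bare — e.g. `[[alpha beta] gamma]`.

At the top level: head "gate" (specifically "linen ladder gate"); modifier "noon temple lynx".
Within "noon temple lynx", the head is "lynx" (specifically "temple lynx") and the modifier is "noon".
Within "temple lynx", the head is "lynx" and the modifier is "temple".
Within "linen ladder gate", the head is "gate" and the modifier is "linen ladder".
Within "linen ladder", the head is "ladder" and the modifier is "linen".
Assembled: [[noon [temple lynx]] [[linen ladder] gate]].

[[noon [temple lynx]] [[linen ladder] gate]]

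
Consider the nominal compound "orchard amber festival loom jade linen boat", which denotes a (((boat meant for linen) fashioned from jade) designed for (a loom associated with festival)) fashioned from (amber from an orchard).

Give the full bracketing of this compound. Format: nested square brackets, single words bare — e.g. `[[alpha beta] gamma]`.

Overall it is a kind of boat (specifically "festival loom jade linen boat"); the modifier is "orchard amber".
Inside "orchard amber": head "amber", modifier "orchard".
Inside "festival loom jade linen boat": head "boat" (specifically "jade linen boat"), modifier "festival loom".
Inside "festival loom": head "loom", modifier "festival".
Inside "jade linen boat": head "boat" (specifically "linen boat"), modifier "jade".
Inside "linen boat": head "boat", modifier "linen".
Putting it together: [[orchard amber] [[festival loom] [jade [linen boat]]]].

[[orchard amber] [[festival loom] [jade [linen boat]]]]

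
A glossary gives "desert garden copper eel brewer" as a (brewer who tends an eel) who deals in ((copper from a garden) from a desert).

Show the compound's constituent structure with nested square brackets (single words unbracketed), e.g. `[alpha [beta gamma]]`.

[[desert [garden copper]] [eel brewer]]

Whole compound: head "brewer" (specifically "eel brewer"), modifier "desert garden copper".
"desert garden copper" → head "copper" (specifically "garden copper"), modifier "desert".
"garden copper" → head "copper", modifier "garden".
"eel brewer" → head "brewer", modifier "eel".
So the structure is [[desert [garden copper]] [eel brewer]].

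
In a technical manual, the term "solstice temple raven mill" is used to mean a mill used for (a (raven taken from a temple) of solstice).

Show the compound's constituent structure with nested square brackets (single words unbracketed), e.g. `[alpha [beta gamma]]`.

[[solstice [temple raven]] mill]

At the top level: head "mill"; modifier "solstice temple raven".
Inside "solstice temple raven": head "raven" (specifically "temple raven"), modifier "solstice".
Inside "temple raven": head "raven", modifier "temple".
So the structure is [[solstice [temple raven]] mill].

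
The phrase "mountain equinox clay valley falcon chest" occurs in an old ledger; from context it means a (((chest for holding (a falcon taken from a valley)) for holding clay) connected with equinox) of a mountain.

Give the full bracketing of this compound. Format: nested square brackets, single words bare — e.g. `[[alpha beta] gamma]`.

[mountain [equinox [clay [[valley falcon] chest]]]]

Whole compound: head "chest" (specifically "equinox clay valley falcon chest"), modifier "mountain".
Within "equinox clay valley falcon chest", the head is "chest" (specifically "clay valley falcon chest") and the modifier is "equinox".
Within "clay valley falcon chest", the head is "chest" (specifically "valley falcon chest") and the modifier is "clay".
Within "valley falcon chest", the head is "chest" and the modifier is "valley falcon".
Within "valley falcon", the head is "falcon" and the modifier is "valley".
So the structure is [mountain [equinox [clay [[valley falcon] chest]]]].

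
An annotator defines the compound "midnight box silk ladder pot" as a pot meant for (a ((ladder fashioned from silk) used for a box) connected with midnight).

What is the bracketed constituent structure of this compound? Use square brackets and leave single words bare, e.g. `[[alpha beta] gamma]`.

[[midnight [box [silk ladder]]] pot]

The outermost head in the paraphrase is "pot", modified by "midnight box silk ladder".
Inside "midnight box silk ladder": head "ladder" (specifically "box silk ladder"), modifier "midnight".
Inside "box silk ladder": head "ladder" (specifically "silk ladder"), modifier "box".
Inside "silk ladder": head "ladder", modifier "silk".
So the structure is [[midnight [box [silk ladder]]] pot].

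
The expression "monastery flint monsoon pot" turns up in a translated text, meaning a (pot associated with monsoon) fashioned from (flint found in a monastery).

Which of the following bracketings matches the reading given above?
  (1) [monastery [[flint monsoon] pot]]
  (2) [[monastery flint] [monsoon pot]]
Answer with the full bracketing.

[[monastery flint] [monsoon pot]]

The paraphrase's head is the "pot" part ("monsoon pot"); its modifier is "monastery flint".
That top-level split, carried through the inner groups, gives [[monastery flint] [monsoon pot]].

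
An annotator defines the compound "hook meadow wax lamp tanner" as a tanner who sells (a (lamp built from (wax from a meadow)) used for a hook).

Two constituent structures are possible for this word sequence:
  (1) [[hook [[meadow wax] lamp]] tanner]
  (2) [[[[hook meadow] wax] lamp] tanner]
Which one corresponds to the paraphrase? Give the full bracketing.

[[hook [[meadow wax] lamp]] tanner]

The paraphrase's head is the "tanner" part ("tanner"); its modifier is "hook meadow wax lamp".
That top-level split, carried through the inner groups, gives [[hook [[meadow wax] lamp]] tanner].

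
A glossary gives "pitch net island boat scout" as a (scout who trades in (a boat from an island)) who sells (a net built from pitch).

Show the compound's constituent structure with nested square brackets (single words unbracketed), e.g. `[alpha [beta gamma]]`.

[[pitch net] [[island boat] scout]]

The outermost head in the paraphrase is "scout" (specifically "island boat scout"), modified by "pitch net".
"pitch net" → head "net", modifier "pitch".
"island boat scout" → head "scout", modifier "island boat".
"island boat" → head "boat", modifier "island".
Putting it together: [[pitch net] [[island boat] scout]].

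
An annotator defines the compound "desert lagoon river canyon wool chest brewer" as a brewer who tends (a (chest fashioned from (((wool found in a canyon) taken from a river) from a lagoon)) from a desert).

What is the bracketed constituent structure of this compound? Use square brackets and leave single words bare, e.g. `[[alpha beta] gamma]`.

[[desert [[lagoon [river [canyon wool]]] chest]] brewer]

At the top level: head "brewer"; modifier "desert lagoon river canyon wool chest".
Within "desert lagoon river canyon wool chest", the head is "chest" (specifically "lagoon river canyon wool chest") and the modifier is "desert".
Within "lagoon river canyon wool chest", the head is "chest" and the modifier is "lagoon river canyon wool".
Within "lagoon river canyon wool", the head is "wool" (specifically "river canyon wool") and the modifier is "lagoon".
Within "river canyon wool", the head is "wool" (specifically "canyon wool") and the modifier is "river".
Within "canyon wool", the head is "wool" and the modifier is "canyon".
So the structure is [[desert [[lagoon [river [canyon wool]]] chest]] brewer].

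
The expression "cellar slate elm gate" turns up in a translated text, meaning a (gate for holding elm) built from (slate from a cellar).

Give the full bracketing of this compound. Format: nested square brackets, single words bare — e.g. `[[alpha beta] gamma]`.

[[cellar slate] [elm gate]]

Whole compound: head "gate" (specifically "elm gate"), modifier "cellar slate".
"cellar slate" → head "slate", modifier "cellar".
"elm gate" → head "gate", modifier "elm".
So the structure is [[cellar slate] [elm gate]].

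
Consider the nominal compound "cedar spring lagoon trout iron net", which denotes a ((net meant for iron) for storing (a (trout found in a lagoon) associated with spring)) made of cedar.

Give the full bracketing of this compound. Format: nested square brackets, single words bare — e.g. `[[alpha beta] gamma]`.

[cedar [[spring [lagoon trout]] [iron net]]]

The outermost head in the paraphrase is "net" (specifically "spring lagoon trout iron net"), modified by "cedar".
Within "spring lagoon trout iron net", the head is "net" (specifically "iron net") and the modifier is "spring lagoon trout".
Within "spring lagoon trout", the head is "trout" (specifically "lagoon trout") and the modifier is "spring".
Within "lagoon trout", the head is "trout" and the modifier is "lagoon".
Within "iron net", the head is "net" and the modifier is "iron".
Assembled: [cedar [[spring [lagoon trout]] [iron net]]].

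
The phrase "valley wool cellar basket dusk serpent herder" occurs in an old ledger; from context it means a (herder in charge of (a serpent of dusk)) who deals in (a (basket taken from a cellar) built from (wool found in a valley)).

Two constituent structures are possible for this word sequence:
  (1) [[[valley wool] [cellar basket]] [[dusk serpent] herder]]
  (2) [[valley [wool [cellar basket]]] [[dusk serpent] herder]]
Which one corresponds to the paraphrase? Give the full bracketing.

The paraphrase's head is the "herder" part ("dusk serpent herder"); its modifier is "valley wool cellar basket".
That top-level split, carried through the inner groups, gives [[[valley wool] [cellar basket]] [[dusk serpent] herder]].

[[[valley wool] [cellar basket]] [[dusk serpent] herder]]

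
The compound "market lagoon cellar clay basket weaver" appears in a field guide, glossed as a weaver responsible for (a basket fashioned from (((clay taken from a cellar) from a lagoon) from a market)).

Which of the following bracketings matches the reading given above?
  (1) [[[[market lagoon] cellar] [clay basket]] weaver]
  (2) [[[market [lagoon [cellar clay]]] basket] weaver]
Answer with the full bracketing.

[[[market [lagoon [cellar clay]]] basket] weaver]

The paraphrase's head is the "weaver" part ("weaver"); its modifier is "market lagoon cellar clay basket".
That top-level split, carried through the inner groups, gives [[[market [lagoon [cellar clay]]] basket] weaver].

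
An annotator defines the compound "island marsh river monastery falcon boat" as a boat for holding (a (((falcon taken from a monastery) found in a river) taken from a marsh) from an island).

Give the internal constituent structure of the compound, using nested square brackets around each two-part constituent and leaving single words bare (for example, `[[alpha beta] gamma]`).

Overall it is a kind of boat; the modifier is "island marsh river monastery falcon".
"island marsh river monastery falcon" → head "falcon" (specifically "marsh river monastery falcon"), modifier "island".
"marsh river monastery falcon" → head "falcon" (specifically "river monastery falcon"), modifier "marsh".
"river monastery falcon" → head "falcon" (specifically "monastery falcon"), modifier "river".
"monastery falcon" → head "falcon", modifier "monastery".
So the structure is [[island [marsh [river [monastery falcon]]]] boat].

[[island [marsh [river [monastery falcon]]]] boat]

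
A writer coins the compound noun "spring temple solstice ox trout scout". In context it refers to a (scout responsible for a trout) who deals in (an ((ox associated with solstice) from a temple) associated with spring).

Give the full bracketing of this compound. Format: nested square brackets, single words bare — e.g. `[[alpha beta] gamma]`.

[[spring [temple [solstice ox]]] [trout scout]]

Overall it is a kind of scout (specifically "trout scout"); the modifier is "spring temple solstice ox".
Within "spring temple solstice ox", the head is "ox" (specifically "temple solstice ox") and the modifier is "spring".
Within "temple solstice ox", the head is "ox" (specifically "solstice ox") and the modifier is "temple".
Within "solstice ox", the head is "ox" and the modifier is "solstice".
Within "trout scout", the head is "scout" and the modifier is "trout".
Assembled: [[spring [temple [solstice ox]]] [trout scout]].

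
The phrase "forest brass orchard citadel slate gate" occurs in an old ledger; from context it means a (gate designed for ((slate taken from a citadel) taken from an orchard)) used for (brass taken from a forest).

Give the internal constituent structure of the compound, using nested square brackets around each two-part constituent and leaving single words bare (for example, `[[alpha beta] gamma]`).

The outermost head in the paraphrase is "gate" (specifically "orchard citadel slate gate"), modified by "forest brass".
Inside "forest brass": head "brass", modifier "forest".
Inside "orchard citadel slate gate": head "gate", modifier "orchard citadel slate".
Inside "orchard citadel slate": head "slate" (specifically "citadel slate"), modifier "orchard".
Inside "citadel slate": head "slate", modifier "citadel".
Assembled: [[forest brass] [[orchard [citadel slate]] gate]].

[[forest brass] [[orchard [citadel slate]] gate]]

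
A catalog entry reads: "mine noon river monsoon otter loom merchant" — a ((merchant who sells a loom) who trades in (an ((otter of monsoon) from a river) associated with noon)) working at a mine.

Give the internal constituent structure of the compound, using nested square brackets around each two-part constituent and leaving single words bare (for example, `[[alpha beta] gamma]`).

[mine [[noon [river [monsoon otter]]] [loom merchant]]]

Overall it is a kind of merchant (specifically "noon river monsoon otter loom merchant"); the modifier is "mine".
"noon river monsoon otter loom merchant" → head "merchant" (specifically "loom merchant"), modifier "noon river monsoon otter".
"noon river monsoon otter" → head "otter" (specifically "river monsoon otter"), modifier "noon".
"river monsoon otter" → head "otter" (specifically "monsoon otter"), modifier "river".
"monsoon otter" → head "otter", modifier "monsoon".
"loom merchant" → head "merchant", modifier "loom".
Putting it together: [mine [[noon [river [monsoon otter]]] [loom merchant]]].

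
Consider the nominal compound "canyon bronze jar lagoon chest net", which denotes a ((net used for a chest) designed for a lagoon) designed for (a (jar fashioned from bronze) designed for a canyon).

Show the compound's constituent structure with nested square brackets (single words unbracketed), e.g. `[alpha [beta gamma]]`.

Whole compound: head "net" (specifically "lagoon chest net"), modifier "canyon bronze jar".
"canyon bronze jar" → head "jar" (specifically "bronze jar"), modifier "canyon".
"bronze jar" → head "jar", modifier "bronze".
"lagoon chest net" → head "net" (specifically "chest net"), modifier "lagoon".
"chest net" → head "net", modifier "chest".
Assembled: [[canyon [bronze jar]] [lagoon [chest net]]].

[[canyon [bronze jar]] [lagoon [chest net]]]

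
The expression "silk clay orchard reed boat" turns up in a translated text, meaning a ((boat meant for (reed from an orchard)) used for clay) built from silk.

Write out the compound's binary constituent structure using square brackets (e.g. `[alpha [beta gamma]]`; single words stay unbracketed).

[silk [clay [[orchard reed] boat]]]

The outermost head in the paraphrase is "boat" (specifically "clay orchard reed boat"), modified by "silk".
Within "clay orchard reed boat", the head is "boat" (specifically "orchard reed boat") and the modifier is "clay".
Within "orchard reed boat", the head is "boat" and the modifier is "orchard reed".
Within "orchard reed", the head is "reed" and the modifier is "orchard".
So the structure is [silk [clay [[orchard reed] boat]]].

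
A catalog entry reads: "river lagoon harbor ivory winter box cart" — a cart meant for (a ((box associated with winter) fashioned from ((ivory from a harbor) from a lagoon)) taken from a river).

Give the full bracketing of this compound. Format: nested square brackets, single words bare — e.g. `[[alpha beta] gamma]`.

[[river [[lagoon [harbor ivory]] [winter box]]] cart]

At the top level: head "cart"; modifier "river lagoon harbor ivory winter box".
"river lagoon harbor ivory winter box" → head "box" (specifically "lagoon harbor ivory winter box"), modifier "river".
"lagoon harbor ivory winter box" → head "box" (specifically "winter box"), modifier "lagoon harbor ivory".
"lagoon harbor ivory" → head "ivory" (specifically "harbor ivory"), modifier "lagoon".
"harbor ivory" → head "ivory", modifier "harbor".
"winter box" → head "box", modifier "winter".
So the structure is [[river [[lagoon [harbor ivory]] [winter box]]] cart].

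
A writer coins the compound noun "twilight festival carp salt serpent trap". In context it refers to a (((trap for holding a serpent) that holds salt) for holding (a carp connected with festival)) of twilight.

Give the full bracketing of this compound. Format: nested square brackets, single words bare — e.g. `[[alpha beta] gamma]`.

Whole compound: head "trap" (specifically "festival carp salt serpent trap"), modifier "twilight".
"festival carp salt serpent trap" → head "trap" (specifically "salt serpent trap"), modifier "festival carp".
"festival carp" → head "carp", modifier "festival".
"salt serpent trap" → head "trap" (specifically "serpent trap"), modifier "salt".
"serpent trap" → head "trap", modifier "serpent".
Putting it together: [twilight [[festival carp] [salt [serpent trap]]]].

[twilight [[festival carp] [salt [serpent trap]]]]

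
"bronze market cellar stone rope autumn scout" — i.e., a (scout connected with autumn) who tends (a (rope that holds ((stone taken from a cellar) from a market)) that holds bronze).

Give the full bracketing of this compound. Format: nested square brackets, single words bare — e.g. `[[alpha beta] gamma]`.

The outermost head in the paraphrase is "scout" (specifically "autumn scout"), modified by "bronze market cellar stone rope".
"bronze market cellar stone rope" → head "rope" (specifically "market cellar stone rope"), modifier "bronze".
"market cellar stone rope" → head "rope", modifier "market cellar stone".
"market cellar stone" → head "stone" (specifically "cellar stone"), modifier "market".
"cellar stone" → head "stone", modifier "cellar".
"autumn scout" → head "scout", modifier "autumn".
So the structure is [[bronze [[market [cellar stone]] rope]] [autumn scout]].

[[bronze [[market [cellar stone]] rope]] [autumn scout]]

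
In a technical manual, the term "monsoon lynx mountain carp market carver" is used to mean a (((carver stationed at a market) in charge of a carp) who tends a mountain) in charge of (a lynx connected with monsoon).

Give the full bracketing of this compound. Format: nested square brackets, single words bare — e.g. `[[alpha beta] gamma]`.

[[monsoon lynx] [mountain [carp [market carver]]]]

At the top level: head "carver" (specifically "mountain carp market carver"); modifier "monsoon lynx".
Within "monsoon lynx", the head is "lynx" and the modifier is "monsoon".
Within "mountain carp market carver", the head is "carver" (specifically "carp market carver") and the modifier is "mountain".
Within "carp market carver", the head is "carver" (specifically "market carver") and the modifier is "carp".
Within "market carver", the head is "carver" and the modifier is "market".
So the structure is [[monsoon lynx] [mountain [carp [market carver]]]].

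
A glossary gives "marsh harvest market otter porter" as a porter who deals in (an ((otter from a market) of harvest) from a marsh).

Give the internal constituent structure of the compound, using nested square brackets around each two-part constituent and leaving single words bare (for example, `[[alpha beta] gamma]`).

The outermost head in the paraphrase is "porter", modified by "marsh harvest market otter".
"marsh harvest market otter" → head "otter" (specifically "harvest market otter"), modifier "marsh".
"harvest market otter" → head "otter" (specifically "market otter"), modifier "harvest".
"market otter" → head "otter", modifier "market".
Putting it together: [[marsh [harvest [market otter]]] porter].

[[marsh [harvest [market otter]]] porter]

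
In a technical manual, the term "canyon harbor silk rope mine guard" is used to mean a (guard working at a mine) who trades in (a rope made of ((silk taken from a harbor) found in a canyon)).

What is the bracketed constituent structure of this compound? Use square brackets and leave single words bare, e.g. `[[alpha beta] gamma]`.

Overall it is a kind of guard (specifically "mine guard"); the modifier is "canyon harbor silk rope".
Inside "canyon harbor silk rope": head "rope", modifier "canyon harbor silk".
Inside "canyon harbor silk": head "silk" (specifically "harbor silk"), modifier "canyon".
Inside "harbor silk": head "silk", modifier "harbor".
Inside "mine guard": head "guard", modifier "mine".
Assembled: [[[canyon [harbor silk]] rope] [mine guard]].

[[[canyon [harbor silk]] rope] [mine guard]]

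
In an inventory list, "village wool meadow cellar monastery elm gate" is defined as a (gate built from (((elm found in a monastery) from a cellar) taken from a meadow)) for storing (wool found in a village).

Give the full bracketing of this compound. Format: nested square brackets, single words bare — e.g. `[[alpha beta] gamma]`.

[[village wool] [[meadow [cellar [monastery elm]]] gate]]

Overall it is a kind of gate (specifically "meadow cellar monastery elm gate"); the modifier is "village wool".
Within "village wool", the head is "wool" and the modifier is "village".
Within "meadow cellar monastery elm gate", the head is "gate" and the modifier is "meadow cellar monastery elm".
Within "meadow cellar monastery elm", the head is "elm" (specifically "cellar monastery elm") and the modifier is "meadow".
Within "cellar monastery elm", the head is "elm" (specifically "monastery elm") and the modifier is "cellar".
Within "monastery elm", the head is "elm" and the modifier is "monastery".
Putting it together: [[village wool] [[meadow [cellar [monastery elm]]] gate]].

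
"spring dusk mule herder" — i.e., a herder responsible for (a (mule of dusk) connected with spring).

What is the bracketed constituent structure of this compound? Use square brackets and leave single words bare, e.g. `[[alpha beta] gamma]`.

At the top level: head "herder"; modifier "spring dusk mule".
Within "spring dusk mule", the head is "mule" (specifically "dusk mule") and the modifier is "spring".
Within "dusk mule", the head is "mule" and the modifier is "dusk".
So the structure is [[spring [dusk mule]] herder].

[[spring [dusk mule]] herder]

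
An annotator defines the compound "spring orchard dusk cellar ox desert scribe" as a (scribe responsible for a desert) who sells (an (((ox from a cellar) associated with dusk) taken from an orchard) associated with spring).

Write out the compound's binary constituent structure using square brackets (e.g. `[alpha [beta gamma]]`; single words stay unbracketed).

[[spring [orchard [dusk [cellar ox]]]] [desert scribe]]

At the top level: head "scribe" (specifically "desert scribe"); modifier "spring orchard dusk cellar ox".
"spring orchard dusk cellar ox" → head "ox" (specifically "orchard dusk cellar ox"), modifier "spring".
"orchard dusk cellar ox" → head "ox" (specifically "dusk cellar ox"), modifier "orchard".
"dusk cellar ox" → head "ox" (specifically "cellar ox"), modifier "dusk".
"cellar ox" → head "ox", modifier "cellar".
"desert scribe" → head "scribe", modifier "desert".
Putting it together: [[spring [orchard [dusk [cellar ox]]]] [desert scribe]].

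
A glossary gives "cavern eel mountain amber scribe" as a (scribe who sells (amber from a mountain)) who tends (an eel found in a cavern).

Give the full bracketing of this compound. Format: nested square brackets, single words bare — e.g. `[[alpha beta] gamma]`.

[[cavern eel] [[mountain amber] scribe]]

The outermost head in the paraphrase is "scribe" (specifically "mountain amber scribe"), modified by "cavern eel".
"cavern eel" → head "eel", modifier "cavern".
"mountain amber scribe" → head "scribe", modifier "mountain amber".
"mountain amber" → head "amber", modifier "mountain".
Putting it together: [[cavern eel] [[mountain amber] scribe]].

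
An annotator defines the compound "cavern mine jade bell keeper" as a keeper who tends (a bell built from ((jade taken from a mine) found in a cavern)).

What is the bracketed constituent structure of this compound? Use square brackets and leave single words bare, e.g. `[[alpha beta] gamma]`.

The outermost head in the paraphrase is "keeper", modified by "cavern mine jade bell".
Within "cavern mine jade bell", the head is "bell" and the modifier is "cavern mine jade".
Within "cavern mine jade", the head is "jade" (specifically "mine jade") and the modifier is "cavern".
Within "mine jade", the head is "jade" and the modifier is "mine".
So the structure is [[[cavern [mine jade]] bell] keeper].

[[[cavern [mine jade]] bell] keeper]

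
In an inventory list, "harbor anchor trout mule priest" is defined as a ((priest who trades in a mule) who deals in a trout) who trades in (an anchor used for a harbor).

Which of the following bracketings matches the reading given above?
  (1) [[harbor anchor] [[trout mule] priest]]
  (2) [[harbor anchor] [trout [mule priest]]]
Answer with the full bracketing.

The paraphrase's head is the "priest" part ("trout mule priest"); its modifier is "harbor anchor".
That top-level split, carried through the inner groups, gives [[harbor anchor] [trout [mule priest]]].

[[harbor anchor] [trout [mule priest]]]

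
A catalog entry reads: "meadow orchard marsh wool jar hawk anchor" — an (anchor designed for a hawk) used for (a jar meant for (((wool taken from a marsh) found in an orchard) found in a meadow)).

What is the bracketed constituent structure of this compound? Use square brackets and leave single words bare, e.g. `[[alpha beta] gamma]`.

[[[meadow [orchard [marsh wool]]] jar] [hawk anchor]]

At the top level: head "anchor" (specifically "hawk anchor"); modifier "meadow orchard marsh wool jar".
Within "meadow orchard marsh wool jar", the head is "jar" and the modifier is "meadow orchard marsh wool".
Within "meadow orchard marsh wool", the head is "wool" (specifically "orchard marsh wool") and the modifier is "meadow".
Within "orchard marsh wool", the head is "wool" (specifically "marsh wool") and the modifier is "orchard".
Within "marsh wool", the head is "wool" and the modifier is "marsh".
Within "hawk anchor", the head is "anchor" and the modifier is "hawk".
Assembled: [[[meadow [orchard [marsh wool]]] jar] [hawk anchor]].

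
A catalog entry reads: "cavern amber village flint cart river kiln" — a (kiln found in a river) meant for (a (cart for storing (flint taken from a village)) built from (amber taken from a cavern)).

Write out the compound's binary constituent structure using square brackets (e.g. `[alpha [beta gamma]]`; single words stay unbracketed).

The outermost head in the paraphrase is "kiln" (specifically "river kiln"), modified by "cavern amber village flint cart".
"cavern amber village flint cart" → head "cart" (specifically "village flint cart"), modifier "cavern amber".
"cavern amber" → head "amber", modifier "cavern".
"village flint cart" → head "cart", modifier "village flint".
"village flint" → head "flint", modifier "village".
"river kiln" → head "kiln", modifier "river".
So the structure is [[[cavern amber] [[village flint] cart]] [river kiln]].

[[[cavern amber] [[village flint] cart]] [river kiln]]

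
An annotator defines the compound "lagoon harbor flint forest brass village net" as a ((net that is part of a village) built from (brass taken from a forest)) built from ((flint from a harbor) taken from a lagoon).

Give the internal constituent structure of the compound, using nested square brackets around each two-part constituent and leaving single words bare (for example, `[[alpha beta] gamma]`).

Whole compound: head "net" (specifically "forest brass village net"), modifier "lagoon harbor flint".
"lagoon harbor flint" → head "flint" (specifically "harbor flint"), modifier "lagoon".
"harbor flint" → head "flint", modifier "harbor".
"forest brass village net" → head "net" (specifically "village net"), modifier "forest brass".
"forest brass" → head "brass", modifier "forest".
"village net" → head "net", modifier "village".
Assembled: [[lagoon [harbor flint]] [[forest brass] [village net]]].

[[lagoon [harbor flint]] [[forest brass] [village net]]]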